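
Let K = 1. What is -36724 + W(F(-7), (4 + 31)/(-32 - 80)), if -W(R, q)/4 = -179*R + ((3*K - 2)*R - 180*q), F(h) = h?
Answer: -41933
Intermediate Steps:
W(R, q) = 712*R + 720*q (W(R, q) = -4*(-179*R + ((3*1 - 2)*R - 180*q)) = -4*(-179*R + ((3 - 2)*R - 180*q)) = -4*(-179*R + (1*R - 180*q)) = -4*(-179*R + (R - 180*q)) = -4*(-180*q - 178*R) = 712*R + 720*q)
-36724 + W(F(-7), (4 + 31)/(-32 - 80)) = -36724 + (712*(-7) + 720*((4 + 31)/(-32 - 80))) = -36724 + (-4984 + 720*(35/(-112))) = -36724 + (-4984 + 720*(35*(-1/112))) = -36724 + (-4984 + 720*(-5/16)) = -36724 + (-4984 - 225) = -36724 - 5209 = -41933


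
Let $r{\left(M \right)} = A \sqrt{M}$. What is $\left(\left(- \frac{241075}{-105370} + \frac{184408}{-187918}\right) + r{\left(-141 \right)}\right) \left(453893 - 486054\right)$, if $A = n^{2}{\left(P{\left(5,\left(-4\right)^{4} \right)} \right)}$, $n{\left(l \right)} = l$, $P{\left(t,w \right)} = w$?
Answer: $- \frac{83204562148329}{1980091966} - 2107703296 i \sqrt{141} \approx -42021.0 - 2.5028 \cdot 10^{10} i$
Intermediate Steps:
$A = 65536$ ($A = \left(\left(-4\right)^{4}\right)^{2} = 256^{2} = 65536$)
$r{\left(M \right)} = 65536 \sqrt{M}$
$\left(\left(- \frac{241075}{-105370} + \frac{184408}{-187918}\right) + r{\left(-141 \right)}\right) \left(453893 - 486054\right) = \left(\left(- \frac{241075}{-105370} + \frac{184408}{-187918}\right) + 65536 \sqrt{-141}\right) \left(453893 - 486054\right) = \left(\left(\left(-241075\right) \left(- \frac{1}{105370}\right) + 184408 \left(- \frac{1}{187918}\right)\right) + 65536 i \sqrt{141}\right) \left(-32161\right) = \left(\left(\frac{48215}{21074} - \frac{92204}{93959}\right) + 65536 i \sqrt{141}\right) \left(-32161\right) = \left(\frac{2587126089}{1980091966} + 65536 i \sqrt{141}\right) \left(-32161\right) = - \frac{83204562148329}{1980091966} - 2107703296 i \sqrt{141}$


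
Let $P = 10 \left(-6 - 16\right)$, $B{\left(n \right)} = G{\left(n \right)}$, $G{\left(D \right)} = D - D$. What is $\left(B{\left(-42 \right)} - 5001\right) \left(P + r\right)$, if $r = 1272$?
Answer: $-5261052$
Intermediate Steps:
$G{\left(D \right)} = 0$
$B{\left(n \right)} = 0$
$P = -220$ ($P = 10 \left(-22\right) = -220$)
$\left(B{\left(-42 \right)} - 5001\right) \left(P + r\right) = \left(0 - 5001\right) \left(-220 + 1272\right) = \left(-5001\right) 1052 = -5261052$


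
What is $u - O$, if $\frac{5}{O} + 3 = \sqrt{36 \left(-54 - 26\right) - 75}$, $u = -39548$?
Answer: $- \frac{39073419}{988} + \frac{5 i \sqrt{2955}}{2964} \approx -39548.0 + 0.0917 i$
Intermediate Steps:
$O = \frac{5}{-3 + i \sqrt{2955}}$ ($O = \frac{5}{-3 + \sqrt{36 \left(-54 - 26\right) - 75}} = \frac{5}{-3 + \sqrt{36 \left(-80\right) - 75}} = \frac{5}{-3 + \sqrt{-2880 - 75}} = \frac{5}{-3 + \sqrt{-2955}} = \frac{5}{-3 + i \sqrt{2955}} \approx -0.0050607 - 0.0917 i$)
$u - O = -39548 - \left(- \frac{5}{988} - \frac{5 i \sqrt{2955}}{2964}\right) = -39548 + \left(\frac{5}{988} + \frac{5 i \sqrt{2955}}{2964}\right) = - \frac{39073419}{988} + \frac{5 i \sqrt{2955}}{2964}$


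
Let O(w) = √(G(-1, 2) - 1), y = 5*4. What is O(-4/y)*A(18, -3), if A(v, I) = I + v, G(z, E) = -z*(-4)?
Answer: 15*I*√5 ≈ 33.541*I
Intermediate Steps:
G(z, E) = 4*z
y = 20
O(w) = I*√5 (O(w) = √(4*(-1) - 1) = √(-4 - 1) = √(-5) = I*√5)
O(-4/y)*A(18, -3) = (I*√5)*(-3 + 18) = (I*√5)*15 = 15*I*√5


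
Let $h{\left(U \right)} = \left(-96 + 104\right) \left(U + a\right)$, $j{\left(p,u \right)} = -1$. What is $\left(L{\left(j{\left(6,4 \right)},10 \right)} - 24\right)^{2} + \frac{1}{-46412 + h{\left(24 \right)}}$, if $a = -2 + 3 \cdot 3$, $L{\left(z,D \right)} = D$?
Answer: $\frac{9048143}{46164} \approx 196.0$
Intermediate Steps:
$a = 7$ ($a = -2 + 9 = 7$)
$h{\left(U \right)} = 56 + 8 U$ ($h{\left(U \right)} = \left(-96 + 104\right) \left(U + 7\right) = 8 \left(7 + U\right) = 56 + 8 U$)
$\left(L{\left(j{\left(6,4 \right)},10 \right)} - 24\right)^{2} + \frac{1}{-46412 + h{\left(24 \right)}} = \left(10 - 24\right)^{2} + \frac{1}{-46412 + \left(56 + 8 \cdot 24\right)} = \left(-14\right)^{2} + \frac{1}{-46412 + \left(56 + 192\right)} = 196 + \frac{1}{-46412 + 248} = 196 + \frac{1}{-46164} = 196 - \frac{1}{46164} = \frac{9048143}{46164}$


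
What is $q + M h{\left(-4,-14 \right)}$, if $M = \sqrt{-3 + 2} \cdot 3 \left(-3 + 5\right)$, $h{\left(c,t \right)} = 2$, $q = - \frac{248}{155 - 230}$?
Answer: $\frac{248}{75} + 12 i \approx 3.3067 + 12.0 i$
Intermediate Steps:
$q = \frac{248}{75}$ ($q = - \frac{248}{-75} = \left(-248\right) \left(- \frac{1}{75}\right) = \frac{248}{75} \approx 3.3067$)
$M = 6 i$ ($M = \sqrt{-1} \cdot 3 \cdot 2 = i 6 = 6 i \approx 6.0 i$)
$q + M h{\left(-4,-14 \right)} = \frac{248}{75} + 6 i 2 = \frac{248}{75} + 12 i$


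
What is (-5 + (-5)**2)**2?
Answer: 400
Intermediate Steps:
(-5 + (-5)**2)**2 = (-5 + 25)**2 = 20**2 = 400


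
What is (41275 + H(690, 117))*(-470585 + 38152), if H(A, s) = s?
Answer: -17899266736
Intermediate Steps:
(41275 + H(690, 117))*(-470585 + 38152) = (41275 + 117)*(-470585 + 38152) = 41392*(-432433) = -17899266736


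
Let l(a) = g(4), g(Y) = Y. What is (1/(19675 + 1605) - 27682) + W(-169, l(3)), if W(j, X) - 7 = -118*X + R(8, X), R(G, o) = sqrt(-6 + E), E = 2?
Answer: -598968159/21280 + 2*I ≈ -28147.0 + 2.0*I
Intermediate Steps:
l(a) = 4
R(G, o) = 2*I (R(G, o) = sqrt(-6 + 2) = sqrt(-4) = 2*I)
W(j, X) = 7 - 118*X + 2*I (W(j, X) = 7 + (-118*X + 2*I) = 7 - 118*X + 2*I)
(1/(19675 + 1605) - 27682) + W(-169, l(3)) = (1/(19675 + 1605) - 27682) + (7 - 118*4 + 2*I) = (1/21280 - 27682) + (7 - 472 + 2*I) = (1/21280 - 27682) + (-465 + 2*I) = -589072959/21280 + (-465 + 2*I) = -598968159/21280 + 2*I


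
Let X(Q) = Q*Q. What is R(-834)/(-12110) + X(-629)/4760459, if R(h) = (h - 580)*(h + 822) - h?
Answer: -2351602312/1695563485 ≈ -1.3869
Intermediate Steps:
X(Q) = Q**2
R(h) = -h + (-580 + h)*(822 + h) (R(h) = (-580 + h)*(822 + h) - h = -h + (-580 + h)*(822 + h))
R(-834)/(-12110) + X(-629)/4760459 = (-476760 + (-834)**2 + 241*(-834))/(-12110) + (-629)**2/4760459 = (-476760 + 695556 - 200994)*(-1/12110) + 395641*(1/4760459) = 17802*(-1/12110) + 23273/280027 = -8901/6055 + 23273/280027 = -2351602312/1695563485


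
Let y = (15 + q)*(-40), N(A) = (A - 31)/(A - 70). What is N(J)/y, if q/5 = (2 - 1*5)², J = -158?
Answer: -21/60800 ≈ -0.00034539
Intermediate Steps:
q = 45 (q = 5*(2 - 1*5)² = 5*(2 - 5)² = 5*(-3)² = 5*9 = 45)
N(A) = (-31 + A)/(-70 + A)
y = -2400 (y = (15 + 45)*(-40) = 60*(-40) = -2400)
N(J)/y = ((-31 - 158)/(-70 - 158))/(-2400) = (-189/(-228))*(-1/2400) = -1/228*(-189)*(-1/2400) = (63/76)*(-1/2400) = -21/60800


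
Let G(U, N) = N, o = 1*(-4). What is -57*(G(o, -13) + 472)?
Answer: -26163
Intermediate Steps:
o = -4
-57*(G(o, -13) + 472) = -57*(-13 + 472) = -57*459 = -26163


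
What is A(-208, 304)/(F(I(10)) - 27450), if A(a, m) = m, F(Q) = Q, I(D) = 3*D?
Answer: -76/6855 ≈ -0.011087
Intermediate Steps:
A(-208, 304)/(F(I(10)) - 27450) = 304/(3*10 - 27450) = 304/(30 - 27450) = 304/(-27420) = 304*(-1/27420) = -76/6855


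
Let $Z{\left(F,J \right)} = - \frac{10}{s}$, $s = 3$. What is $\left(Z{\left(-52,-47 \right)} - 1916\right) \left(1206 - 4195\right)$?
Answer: $\frac{17210662}{3} \approx 5.7369 \cdot 10^{6}$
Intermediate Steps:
$Z{\left(F,J \right)} = - \frac{10}{3}$
$\left(Z{\left(-52,-47 \right)} - 1916\right) \left(1206 - 4195\right) = \left(- \frac{10}{3} - 1916\right) \left(1206 - 4195\right) = \left(- \frac{5758}{3}\right) \left(-2989\right) = \frac{17210662}{3}$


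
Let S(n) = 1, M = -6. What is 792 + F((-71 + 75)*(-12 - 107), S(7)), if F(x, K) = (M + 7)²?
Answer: 793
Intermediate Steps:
F(x, K) = 1 (F(x, K) = (-6 + 7)² = 1² = 1)
792 + F((-71 + 75)*(-12 - 107), S(7)) = 792 + 1 = 793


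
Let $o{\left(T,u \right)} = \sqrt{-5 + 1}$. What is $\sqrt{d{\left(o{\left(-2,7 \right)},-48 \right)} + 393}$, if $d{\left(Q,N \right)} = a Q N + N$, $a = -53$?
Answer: $\sqrt{345 + 5088 i} \approx 52.176 + 48.758 i$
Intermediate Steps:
$o{\left(T,u \right)} = 2 i$ ($o{\left(T,u \right)} = \sqrt{-4} = 2 i$)
$d{\left(Q,N \right)} = N - 53 N Q$ ($d{\left(Q,N \right)} = - 53 Q N + N = - 53 N Q + N = N - 53 N Q$)
$\sqrt{d{\left(o{\left(-2,7 \right)},-48 \right)} + 393} = \sqrt{- 48 \left(1 - 53 \cdot 2 i\right) + 393} = \sqrt{- 48 \left(1 - 106 i\right) + 393} = \sqrt{\left(-48 + 5088 i\right) + 393} = \sqrt{345 + 5088 i}$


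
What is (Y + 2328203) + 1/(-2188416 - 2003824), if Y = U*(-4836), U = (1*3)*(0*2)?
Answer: 9760385744719/4192240 ≈ 2.3282e+6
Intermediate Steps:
U = 0 (U = 3*0 = 0)
Y = 0 (Y = 0*(-4836) = 0)
(Y + 2328203) + 1/(-2188416 - 2003824) = (0 + 2328203) + 1/(-2188416 - 2003824) = 2328203 + 1/(-4192240) = 2328203 - 1/4192240 = 9760385744719/4192240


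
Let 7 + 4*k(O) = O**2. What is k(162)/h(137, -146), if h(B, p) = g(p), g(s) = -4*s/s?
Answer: -26237/16 ≈ -1639.8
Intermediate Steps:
g(s) = -4 (g(s) = -4*1 = -4)
h(B, p) = -4
k(O) = -7/4 + O**2/4
k(162)/h(137, -146) = (-7/4 + (1/4)*162**2)/(-4) = (-7/4 + (1/4)*26244)*(-1/4) = (-7/4 + 6561)*(-1/4) = (26237/4)*(-1/4) = -26237/16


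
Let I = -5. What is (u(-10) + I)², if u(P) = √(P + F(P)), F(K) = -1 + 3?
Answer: 17 - 20*I*√2 ≈ 17.0 - 28.284*I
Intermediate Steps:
F(K) = 2
u(P) = √(2 + P) (u(P) = √(P + 2) = √(2 + P))
(u(-10) + I)² = (√(2 - 10) - 5)² = (√(-8) - 5)² = (2*I*√2 - 5)² = (-5 + 2*I*√2)²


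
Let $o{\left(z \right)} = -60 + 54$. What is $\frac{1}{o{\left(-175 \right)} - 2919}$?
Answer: $- \frac{1}{2925} \approx -0.00034188$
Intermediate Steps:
$o{\left(z \right)} = -6$
$\frac{1}{o{\left(-175 \right)} - 2919} = \frac{1}{-6 - 2919} = \frac{1}{-2925} = - \frac{1}{2925}$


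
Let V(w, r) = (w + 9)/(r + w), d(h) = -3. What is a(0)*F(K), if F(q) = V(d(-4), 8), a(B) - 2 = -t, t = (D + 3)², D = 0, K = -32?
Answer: -42/5 ≈ -8.4000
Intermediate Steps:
t = 9 (t = (0 + 3)² = 3² = 9)
V(w, r) = (9 + w)/(r + w)
a(B) = -7 (a(B) = 2 - 1*9 = 2 - 9 = -7)
F(q) = 6/5 (F(q) = (9 - 3)/(8 - 3) = 6/5)
a(0)*F(K) = -7*6/5 = -42/5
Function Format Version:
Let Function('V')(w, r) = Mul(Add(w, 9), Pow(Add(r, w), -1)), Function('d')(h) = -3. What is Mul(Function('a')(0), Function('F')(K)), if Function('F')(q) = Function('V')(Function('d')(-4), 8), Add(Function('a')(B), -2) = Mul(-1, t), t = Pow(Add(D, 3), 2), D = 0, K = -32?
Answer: Rational(-42, 5) ≈ -8.4000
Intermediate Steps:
t = 9 (t = Pow(Add(0, 3), 2) = Pow(3, 2) = 9)
Function('V')(w, r) = Mul(Pow(Add(r, w), -1), Add(9, w)) (Function('V')(w, r) = Mul(Add(9, w), Pow(Add(r, w), -1)) = Mul(Pow(Add(r, w), -1), Add(9, w)))
Function('a')(B) = -7 (Function('a')(B) = Add(2, Mul(-1, 9)) = Add(2, -9) = -7)
Function('F')(q) = Rational(6, 5) (Function('F')(q) = Mul(Pow(Add(8, -3), -1), Add(9, -3)) = Mul(Pow(5, -1), 6) = Mul(Rational(1, 5), 6) = Rational(6, 5))
Mul(Function('a')(0), Function('F')(K)) = Mul(-7, Rational(6, 5)) = Rational(-42, 5)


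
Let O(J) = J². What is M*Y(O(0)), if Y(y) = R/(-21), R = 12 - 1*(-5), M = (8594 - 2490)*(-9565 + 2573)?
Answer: 103649408/3 ≈ 3.4550e+7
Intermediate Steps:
M = -42679168 (M = 6104*(-6992) = -42679168)
R = 17 (R = 12 + 5 = 17)
Y(y) = -17/21 (Y(y) = 17/(-21) = 17*(-1/21) = -17/21)
M*Y(O(0)) = -42679168*(-17/21) = 103649408/3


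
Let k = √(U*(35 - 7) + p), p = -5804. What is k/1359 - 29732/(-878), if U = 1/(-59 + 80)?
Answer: 14866/439 + 32*I*√51/4077 ≈ 33.863 + 0.056052*I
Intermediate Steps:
U = 1/21 ≈ 0.047619
k = 32*I*√51/3 (k = √((35 - 7)/21 - 5804) = √((1/21)*28 - 5804) = √(4/3 - 5804) = √(-17408/3) = 32*I*√51/3 ≈ 76.175*I)
k/1359 - 29732/(-878) = (32*I*√51/3)/1359 - 29732/(-878) = (32*I*√51/3)*(1/1359) - 29732*(-1/878) = 32*I*√51/4077 + 14866/439 = 14866/439 + 32*I*√51/4077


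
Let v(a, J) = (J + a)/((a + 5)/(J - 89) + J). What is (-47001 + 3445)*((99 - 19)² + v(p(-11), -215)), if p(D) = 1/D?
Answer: -100231260240192/359507 ≈ -2.7880e+8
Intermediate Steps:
v(a, J) = (J + a)/(J + (5 + a)/(-89 + J)) (v(a, J) = (J + a)/((5 + a)/(-89 + J) + J) = (J + a)/(J + (5 + a)/(-89 + J)))
(-47001 + 3445)*((99 - 19)² + v(p(-11), -215)) = (-47001 + 3445)*((99 - 19)² + ((-215)² - 89*(-215) - 89/(-11) - 215/(-11))/(5 + 1/(-11) + (-215)² - 89*(-215))) = -43556*(80² + (46225 + 19135 - 89*(-1/11) - 215*(-1/11))/(5 - 1/11 + 46225 + 19135)) = -43556*(6400 + (46225 + 19135 + 89/11 + 215/11)/(719014/11)) = -43556*(6400 + (11/719014)*(719264/11)) = -43556*(6400 + 359632/359507) = -43556*2301204432/359507 = -100231260240192/359507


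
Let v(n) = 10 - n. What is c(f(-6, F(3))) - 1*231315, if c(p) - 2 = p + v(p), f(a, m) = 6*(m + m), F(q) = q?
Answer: -231303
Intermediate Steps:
f(a, m) = 12*m (f(a, m) = 6*(2*m) = 12*m)
c(p) = 12 (c(p) = 2 + (p + (10 - p)) = 2 + 10 = 12)
c(f(-6, F(3))) - 1*231315 = 12 - 1*231315 = 12 - 231315 = -231303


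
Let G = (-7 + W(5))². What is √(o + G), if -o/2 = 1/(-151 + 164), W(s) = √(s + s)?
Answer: √(9945 - 2366*√10)/13 ≈ 3.8176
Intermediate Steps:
W(s) = √2*√s (W(s) = √(2*s) = √2*√s)
o = -2/13 (o = -2/(-151 + 164) = -2/13 ≈ -0.15385)
G = (-7 + √10)² (G = (-7 + √2*√5)² = (-7 + √10)² ≈ 14.728)
√(o + G) = √(-2/13 + (7 - √10)²)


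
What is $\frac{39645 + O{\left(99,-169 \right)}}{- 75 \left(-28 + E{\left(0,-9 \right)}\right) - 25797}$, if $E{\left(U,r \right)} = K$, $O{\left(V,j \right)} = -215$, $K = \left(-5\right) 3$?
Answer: $- \frac{19715}{11286} \approx -1.7469$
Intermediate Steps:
$K = -15$
$E{\left(U,r \right)} = -15$
$\frac{39645 + O{\left(99,-169 \right)}}{- 75 \left(-28 + E{\left(0,-9 \right)}\right) - 25797} = \frac{39645 - 215}{- 75 \left(-28 - 15\right) - 25797} = \frac{39430}{\left(-75\right) \left(-43\right) - 25797} = \frac{39430}{3225 - 25797} = \frac{39430}{-22572} = 39430 \left(- \frac{1}{22572}\right) = - \frac{19715}{11286}$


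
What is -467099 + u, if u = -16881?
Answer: -483980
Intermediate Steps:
-467099 + u = -467099 - 16881 = -483980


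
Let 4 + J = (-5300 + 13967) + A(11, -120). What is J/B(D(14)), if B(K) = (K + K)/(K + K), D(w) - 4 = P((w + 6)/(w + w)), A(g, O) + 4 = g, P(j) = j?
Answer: 8670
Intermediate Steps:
A(g, O) = -4 + g
D(w) = 4 + (6 + w)/(2*w) (D(w) = 4 + (w + 6)/(w + w) = 4 + (6 + w)/((2*w)) = 4 + (6 + w)*(1/(2*w)) = 4 + (6 + w)/(2*w))
J = 8670 (J = -4 + ((-5300 + 13967) + (-4 + 11)) = -4 + (8667 + 7) = -4 + 8674 = 8670)
B(K) = 1 (B(K) = (2*K)/((2*K)) = (2*K)*(1/(2*K)) = 1)
J/B(D(14)) = 8670/1 = 8670*1 = 8670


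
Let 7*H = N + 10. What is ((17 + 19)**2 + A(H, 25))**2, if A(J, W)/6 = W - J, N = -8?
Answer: 102212100/49 ≈ 2.0860e+6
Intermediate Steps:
H = 2/7 (H = (-8 + 10)/7 = (1/7)*2 = 2/7 ≈ 0.28571)
A(J, W) = -6*J + 6*W (A(J, W) = 6*(W - J) = -6*J + 6*W)
((17 + 19)**2 + A(H, 25))**2 = ((17 + 19)**2 + (-6*2/7 + 6*25))**2 = (36**2 + (-12/7 + 150))**2 = (1296 + 1038/7)**2 = (10110/7)**2 = 102212100/49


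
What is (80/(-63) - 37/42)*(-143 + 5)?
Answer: 6233/21 ≈ 296.81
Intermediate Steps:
(80/(-63) - 37/42)*(-143 + 5) = (80*(-1/63) - 37*1/42)*(-138) = (-80/63 - 37/42)*(-138) = -271/126*(-138) = 6233/21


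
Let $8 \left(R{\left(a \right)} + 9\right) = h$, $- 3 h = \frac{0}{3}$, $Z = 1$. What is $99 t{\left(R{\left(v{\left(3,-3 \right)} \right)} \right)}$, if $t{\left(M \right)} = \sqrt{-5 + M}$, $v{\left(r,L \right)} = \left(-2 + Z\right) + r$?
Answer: $99 i \sqrt{14} \approx 370.42 i$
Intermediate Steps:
$v{\left(r,L \right)} = -1 + r$ ($v{\left(r,L \right)} = \left(-2 + 1\right) + r = -1 + r$)
$h = 0$ ($h = - \frac{0 \cdot \frac{1}{3}}{3} = \left(- \frac{1}{3}\right) 0 = 0$)
$R{\left(a \right)} = -9$ ($R{\left(a \right)} = -9 + \frac{1}{8} \cdot 0 = -9 + 0 = -9$)
$99 t{\left(R{\left(v{\left(3,-3 \right)} \right)} \right)} = 99 \sqrt{-5 - 9} = 99 \sqrt{-14} = 99 i \sqrt{14}$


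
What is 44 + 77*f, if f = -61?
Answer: -4653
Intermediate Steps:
44 + 77*f = 44 + 77*(-61) = 44 - 4697 = -4653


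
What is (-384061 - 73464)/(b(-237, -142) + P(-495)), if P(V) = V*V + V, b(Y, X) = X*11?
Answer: -457525/242968 ≈ -1.8831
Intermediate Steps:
b(Y, X) = 11*X
P(V) = V + V**2 (P(V) = V**2 + V = V + V**2)
(-384061 - 73464)/(b(-237, -142) + P(-495)) = (-384061 - 73464)/(11*(-142) - 495*(1 - 495)) = -457525/(-1562 - 495*(-494)) = -457525/(-1562 + 244530) = -457525/242968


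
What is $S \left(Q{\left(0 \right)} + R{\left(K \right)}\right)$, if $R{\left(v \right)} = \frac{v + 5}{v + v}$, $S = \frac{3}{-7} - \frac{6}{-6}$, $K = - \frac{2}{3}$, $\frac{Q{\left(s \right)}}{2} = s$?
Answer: $- \frac{13}{7} \approx -1.8571$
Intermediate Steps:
$Q{\left(s \right)} = 2 s$
$K = - \frac{2}{3}$ ($K = \left(-2\right) \frac{1}{3} = - \frac{2}{3} \approx -0.66667$)
$S = \frac{4}{7}$ ($S = 3 \left(- \frac{1}{7}\right) - -1 = - \frac{3}{7} + 1 = \frac{4}{7} \approx 0.57143$)
$R{\left(v \right)} = \frac{5 + v}{2 v}$
$S \left(Q{\left(0 \right)} + R{\left(K \right)}\right) = \frac{4 \left(2 \cdot 0 + \frac{5 - \frac{2}{3}}{2 \left(- \frac{2}{3}\right)}\right)}{7} = \frac{4 \left(0 + \frac{1}{2} \left(- \frac{3}{2}\right) \frac{13}{3}\right)}{7} = \frac{4 \left(0 - \frac{13}{4}\right)}{7} = \frac{4}{7} \left(- \frac{13}{4}\right) = - \frac{13}{7}$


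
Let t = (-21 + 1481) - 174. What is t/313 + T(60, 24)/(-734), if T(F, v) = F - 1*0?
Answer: 462572/114871 ≈ 4.0269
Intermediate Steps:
t = 1286 (t = 1460 - 174 = 1286)
T(F, v) = F (T(F, v) = F + 0 = F)
t/313 + T(60, 24)/(-734) = 1286/313 + 60/(-734) = 1286*(1/313) + 60*(-1/734) = 1286/313 - 30/367 = 462572/114871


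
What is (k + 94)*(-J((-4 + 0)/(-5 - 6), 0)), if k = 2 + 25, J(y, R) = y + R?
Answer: -44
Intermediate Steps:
J(y, R) = R + y
k = 27
(k + 94)*(-J((-4 + 0)/(-5 - 6), 0)) = (27 + 94)*(-(0 + (-4 + 0)/(-5 - 6))) = 121*(-(0 - 4/(-11))) = 121*(-(0 - 4*(-1/11))) = 121*(-(0 + 4/11)) = 121*(-1*4/11) = 121*(-4/11) = -44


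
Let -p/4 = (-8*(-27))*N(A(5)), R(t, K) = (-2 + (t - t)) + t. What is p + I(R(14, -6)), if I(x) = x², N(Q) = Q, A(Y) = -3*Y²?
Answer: 64944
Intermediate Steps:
R(t, K) = -2 + t (R(t, K) = (-2 + 0) + t = -2 + t)
p = 64800 (p = -4*(-8*(-27))*(-3*5²) = -864*(-3*25) = -864*(-75) = -4*(-16200) = 64800)
p + I(R(14, -6)) = 64800 + (-2 + 14)² = 64800 + 12² = 64800 + 144 = 64944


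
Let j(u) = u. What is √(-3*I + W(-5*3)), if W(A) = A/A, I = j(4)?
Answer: I*√11 ≈ 3.3166*I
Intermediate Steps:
I = 4
W(A) = 1
√(-3*I + W(-5*3)) = √(-3*4 + 1) = √(-12 + 1) = √(-11) = I*√11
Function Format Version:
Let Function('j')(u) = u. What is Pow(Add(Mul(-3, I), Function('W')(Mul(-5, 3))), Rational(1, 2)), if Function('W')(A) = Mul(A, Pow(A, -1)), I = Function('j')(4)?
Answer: Mul(I, Pow(11, Rational(1, 2))) ≈ Mul(3.3166, I)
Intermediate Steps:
I = 4
Function('W')(A) = 1
Pow(Add(Mul(-3, I), Function('W')(Mul(-5, 3))), Rational(1, 2)) = Pow(Add(Mul(-3, 4), 1), Rational(1, 2)) = Pow(Add(-12, 1), Rational(1, 2)) = Pow(-11, Rational(1, 2)) = Mul(I, Pow(11, Rational(1, 2)))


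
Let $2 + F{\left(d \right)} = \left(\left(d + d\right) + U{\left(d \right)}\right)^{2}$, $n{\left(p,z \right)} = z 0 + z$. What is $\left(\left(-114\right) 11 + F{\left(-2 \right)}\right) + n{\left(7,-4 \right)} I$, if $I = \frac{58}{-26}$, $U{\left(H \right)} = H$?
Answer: $- \frac{15744}{13} \approx -1211.1$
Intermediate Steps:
$I = - \frac{29}{13}$ ($I = 58 \left(- \frac{1}{26}\right) = - \frac{29}{13} \approx -2.2308$)
$n{\left(p,z \right)} = z$ ($n{\left(p,z \right)} = 0 + z = z$)
$F{\left(d \right)} = -2 + 9 d^{2}$ ($F{\left(d \right)} = -2 + \left(\left(d + d\right) + d\right)^{2} = -2 + \left(2 d + d\right)^{2} = -2 + \left(3 d\right)^{2} = -2 + 9 d^{2}$)
$\left(\left(-114\right) 11 + F{\left(-2 \right)}\right) + n{\left(7,-4 \right)} I = \left(\left(-114\right) 11 - \left(2 - 9 \left(-2\right)^{2}\right)\right) - - \frac{116}{13} = \left(-1254 + \left(-2 + 9 \cdot 4\right)\right) + \frac{116}{13} = \left(-1254 + \left(-2 + 36\right)\right) + \frac{116}{13} = \left(-1254 + 34\right) + \frac{116}{13} = -1220 + \frac{116}{13} = - \frac{15744}{13}$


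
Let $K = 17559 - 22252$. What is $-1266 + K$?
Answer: $-5959$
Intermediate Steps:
$K = -4693$
$-1266 + K = -1266 - 4693 = -5959$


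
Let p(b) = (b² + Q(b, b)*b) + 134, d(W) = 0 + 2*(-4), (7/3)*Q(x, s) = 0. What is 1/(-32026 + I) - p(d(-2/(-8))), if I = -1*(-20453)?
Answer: -2291455/11573 ≈ -198.00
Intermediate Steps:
Q(x, s) = 0 (Q(x, s) = (3/7)*0 = 0)
d(W) = -8 (d(W) = 0 - 8 = -8)
I = 20453
p(b) = 134 + b² (p(b) = (b² + 0*b) + 134 = (b² + 0) + 134 = b² + 134 = 134 + b²)
1/(-32026 + I) - p(d(-2/(-8))) = 1/(-32026 + 20453) - (134 + (-8)²) = 1/(-11573) - (134 + 64) = -1/11573 - 1*198 = -1/11573 - 198 = -2291455/11573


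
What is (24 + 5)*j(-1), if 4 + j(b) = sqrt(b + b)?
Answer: -116 + 29*I*sqrt(2) ≈ -116.0 + 41.012*I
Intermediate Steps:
j(b) = -4 + sqrt(2)*sqrt(b) (j(b) = -4 + sqrt(b + b) = -4 + sqrt(2*b) = -4 + sqrt(2)*sqrt(b))
(24 + 5)*j(-1) = (24 + 5)*(-4 + sqrt(2)*sqrt(-1)) = 29*(-4 + sqrt(2)*I) = 29*(-4 + I*sqrt(2)) = -116 + 29*I*sqrt(2)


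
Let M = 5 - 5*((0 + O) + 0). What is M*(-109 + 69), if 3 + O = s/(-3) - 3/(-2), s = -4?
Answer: -700/3 ≈ -233.33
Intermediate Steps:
O = -1/6 (O = -3 + (-4/(-3) - 3/(-2)) = -3 + (-4*(-1/3) - 3*(-1/2)) = -3 + (4/3 + 3/2) = -3 + 17/6 = -1/6 ≈ -0.16667)
M = 35/6 (M = 5 - 5*((0 - 1/6) + 0) = 5 - 5*(-1/6 + 0) = 5 - 5*(-1/6) = 5 + 5/6 = 35/6 ≈ 5.8333)
M*(-109 + 69) = 35*(-109 + 69)/6 = (35/6)*(-40) = -700/3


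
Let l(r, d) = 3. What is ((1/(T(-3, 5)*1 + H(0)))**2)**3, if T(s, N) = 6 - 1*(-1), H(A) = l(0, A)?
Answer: 1/1000000 ≈ 1.0000e-6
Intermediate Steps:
H(A) = 3
T(s, N) = 7 (T(s, N) = 6 + 1 = 7)
((1/(T(-3, 5)*1 + H(0)))**2)**3 = ((1/(7*1 + 3))**2)**3 = ((1/(7 + 3))**2)**3 = ((1/10)**2)**3 = (1/100)**3 = 1/1000000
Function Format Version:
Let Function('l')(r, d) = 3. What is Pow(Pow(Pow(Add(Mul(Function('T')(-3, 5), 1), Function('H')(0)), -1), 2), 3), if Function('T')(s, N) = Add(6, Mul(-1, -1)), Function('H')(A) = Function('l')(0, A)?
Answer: Rational(1, 1000000) ≈ 1.0000e-6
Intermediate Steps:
Function('H')(A) = 3
Function('T')(s, N) = 7 (Function('T')(s, N) = Add(6, 1) = 7)
Pow(Pow(Pow(Add(Mul(Function('T')(-3, 5), 1), Function('H')(0)), -1), 2), 3) = Pow(Pow(Pow(Add(Mul(7, 1), 3), -1), 2), 3) = Pow(Pow(Pow(Add(7, 3), -1), 2), 3) = Pow(Pow(Pow(10, -1), 2), 3) = Pow(Pow(Rational(1, 10), 2), 3) = Pow(Rational(1, 100), 3) = Rational(1, 1000000)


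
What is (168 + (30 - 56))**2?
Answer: 20164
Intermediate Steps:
(168 + (30 - 56))**2 = (168 - 26)**2 = 142**2 = 20164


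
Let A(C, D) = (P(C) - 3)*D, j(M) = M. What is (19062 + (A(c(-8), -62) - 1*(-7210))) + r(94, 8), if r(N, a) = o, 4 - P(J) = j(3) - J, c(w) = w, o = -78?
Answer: 26814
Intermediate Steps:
P(J) = 1 + J (P(J) = 4 - (3 - J) = 4 + (-3 + J) = 1 + J)
A(C, D) = D*(-2 + C) (A(C, D) = ((1 + C) - 3)*D = (-2 + C)*D = D*(-2 + C))
r(N, a) = -78
(19062 + (A(c(-8), -62) - 1*(-7210))) + r(94, 8) = (19062 + (-62*(-2 - 8) - 1*(-7210))) - 78 = (19062 + (-62*(-10) + 7210)) - 78 = (19062 + (620 + 7210)) - 78 = (19062 + 7830) - 78 = 26892 - 78 = 26814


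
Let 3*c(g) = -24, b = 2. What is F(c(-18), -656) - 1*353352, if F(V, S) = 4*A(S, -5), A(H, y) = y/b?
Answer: -353362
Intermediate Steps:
A(H, y) = y/2
c(g) = -8 (c(g) = (1/3)*(-24) = -8)
F(V, S) = -10 (F(V, S) = 4*((1/2)*(-5)) = 4*(-5/2) = -10)
F(c(-18), -656) - 1*353352 = -10 - 1*353352 = -10 - 353352 = -353362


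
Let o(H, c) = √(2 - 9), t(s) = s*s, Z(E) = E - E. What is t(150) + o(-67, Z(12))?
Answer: 22500 + I*√7 ≈ 22500.0 + 2.6458*I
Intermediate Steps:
Z(E) = 0
t(s) = s²
o(H, c) = I*√7 (o(H, c) = √(-7) = I*√7)
t(150) + o(-67, Z(12)) = 150² + I*√7 = 22500 + I*√7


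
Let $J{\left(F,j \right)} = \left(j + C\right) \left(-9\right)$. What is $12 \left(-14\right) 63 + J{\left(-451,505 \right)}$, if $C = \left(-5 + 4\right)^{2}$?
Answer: $-15138$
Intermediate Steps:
$C = 1$ ($C = \left(-1\right)^{2} = 1$)
$J{\left(F,j \right)} = -9 - 9 j$ ($J{\left(F,j \right)} = \left(j + 1\right) \left(-9\right) = \left(1 + j\right) \left(-9\right) = -9 - 9 j$)
$12 \left(-14\right) 63 + J{\left(-451,505 \right)} = 12 \left(-14\right) 63 - 4554 = \left(-168\right) 63 - 4554 = -10584 - 4554 = -15138$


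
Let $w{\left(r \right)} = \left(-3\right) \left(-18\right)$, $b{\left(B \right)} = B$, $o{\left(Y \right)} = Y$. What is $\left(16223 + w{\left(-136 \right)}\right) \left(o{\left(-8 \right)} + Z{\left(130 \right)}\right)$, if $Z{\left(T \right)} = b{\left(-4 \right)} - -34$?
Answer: $358094$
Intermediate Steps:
$w{\left(r \right)} = 54$
$Z{\left(T \right)} = 30$ ($Z{\left(T \right)} = -4 - -34 = -4 + 34 = 30$)
$\left(16223 + w{\left(-136 \right)}\right) \left(o{\left(-8 \right)} + Z{\left(130 \right)}\right) = \left(16223 + 54\right) \left(-8 + 30\right) = 16277 \cdot 22 = 358094$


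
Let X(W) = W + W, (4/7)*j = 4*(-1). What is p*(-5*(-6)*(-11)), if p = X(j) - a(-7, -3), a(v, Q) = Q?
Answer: 3630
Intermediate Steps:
j = -7 (j = 7*(4*(-1))/4 = (7/4)*(-4) = -7)
X(W) = 2*W
p = -11 (p = 2*(-7) - 1*(-3) = -14 + 3 = -11)
p*(-5*(-6)*(-11)) = -11*(-5*(-6))*(-11) = -330*(-11) = -11*(-330) = 3630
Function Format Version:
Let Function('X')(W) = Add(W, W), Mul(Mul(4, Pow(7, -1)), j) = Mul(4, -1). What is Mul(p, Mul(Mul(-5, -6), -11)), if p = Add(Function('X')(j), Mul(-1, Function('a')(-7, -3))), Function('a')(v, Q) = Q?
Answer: 3630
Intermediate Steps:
j = -7 (j = Mul(Rational(7, 4), Mul(4, -1)) = Mul(Rational(7, 4), -4) = -7)
Function('X')(W) = Mul(2, W)
p = -11 (p = Add(Mul(2, -7), Mul(-1, -3)) = Add(-14, 3) = -11)
Mul(p, Mul(Mul(-5, -6), -11)) = Mul(-11, Mul(Mul(-5, -6), -11)) = Mul(-11, Mul(30, -11)) = Mul(-11, -330) = 3630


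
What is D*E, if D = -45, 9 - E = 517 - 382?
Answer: 5670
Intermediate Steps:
E = -126 (E = 9 - (517 - 382) = 9 - 1*135 = 9 - 135 = -126)
D*E = -45*(-126) = 5670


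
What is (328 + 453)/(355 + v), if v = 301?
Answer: 781/656 ≈ 1.1905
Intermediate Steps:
(328 + 453)/(355 + v) = (328 + 453)/(355 + 301) = 781/656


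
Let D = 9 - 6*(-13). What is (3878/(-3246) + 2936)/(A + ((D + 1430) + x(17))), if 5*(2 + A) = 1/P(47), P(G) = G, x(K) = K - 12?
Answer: 1119349415/579737223 ≈ 1.9308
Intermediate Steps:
x(K) = -12 + K
D = 87 (D = 9 + 78 = 87)
A = -469/235 (A = -2 + (⅕)/47 = -2 + (⅕)*(1/47) = -2 + 1/235 = -469/235 ≈ -1.9957)
(3878/(-3246) + 2936)/(A + ((D + 1430) + x(17))) = (3878/(-3246) + 2936)/(-469/235 + ((87 + 1430) + (-12 + 17))) = (3878*(-1/3246) + 2936)/(-469/235 + (1517 + 5)) = (-1939/1623 + 2936)/(-469/235 + 1522) = 4763189/(1623*(357201/235)) = (4763189/1623)*(235/357201) = 1119349415/579737223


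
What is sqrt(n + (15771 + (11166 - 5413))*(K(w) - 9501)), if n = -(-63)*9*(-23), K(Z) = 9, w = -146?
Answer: I*sqrt(204318849) ≈ 14294.0*I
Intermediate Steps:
n = -13041 (n = -21*(-27)*(-23) = 567*(-23) = -13041)
sqrt(n + (15771 + (11166 - 5413))*(K(w) - 9501)) = sqrt(-13041 + (15771 + (11166 - 5413))*(9 - 9501)) = sqrt(-13041 + (15771 + 5753)*(-9492)) = sqrt(-13041 + 21524*(-9492)) = sqrt(-13041 - 204305808) = sqrt(-204318849) = I*sqrt(204318849)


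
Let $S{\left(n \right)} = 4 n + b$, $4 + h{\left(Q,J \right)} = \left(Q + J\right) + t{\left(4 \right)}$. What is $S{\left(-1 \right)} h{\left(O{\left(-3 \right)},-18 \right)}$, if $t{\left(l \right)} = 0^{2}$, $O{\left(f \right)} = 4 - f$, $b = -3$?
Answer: $105$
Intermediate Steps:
$t{\left(l \right)} = 0$
$h{\left(Q,J \right)} = -4 + J + Q$ ($h{\left(Q,J \right)} = -4 + \left(\left(Q + J\right) + 0\right) = -4 + \left(\left(J + Q\right) + 0\right) = -4 + \left(J + Q\right) = -4 + J + Q$)
$S{\left(n \right)} = -3 + 4 n$ ($S{\left(n \right)} = 4 n - 3 = -3 + 4 n$)
$S{\left(-1 \right)} h{\left(O{\left(-3 \right)},-18 \right)} = \left(-3 + 4 \left(-1\right)\right) \left(-4 - 18 + \left(4 - -3\right)\right) = \left(-3 - 4\right) \left(-4 - 18 + \left(4 + 3\right)\right) = - 7 \left(-4 - 18 + 7\right) = \left(-7\right) \left(-15\right) = 105$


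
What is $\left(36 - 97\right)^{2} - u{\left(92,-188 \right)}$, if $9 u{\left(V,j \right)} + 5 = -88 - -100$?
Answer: $\frac{33482}{9} \approx 3720.2$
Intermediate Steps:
$u{\left(V,j \right)} = \frac{7}{9}$ ($u{\left(V,j \right)} = - \frac{5}{9} + \frac{-88 - -100}{9} = - \frac{5}{9} + \frac{-88 + 100}{9} = - \frac{5}{9} + \frac{1}{9} \cdot 12 = - \frac{5}{9} + \frac{4}{3} = \frac{7}{9}$)
$\left(36 - 97\right)^{2} - u{\left(92,-188 \right)} = \left(36 - 97\right)^{2} - \frac{7}{9} = \left(-61\right)^{2} - \frac{7}{9} = 3721 - \frac{7}{9} = \frac{33482}{9}$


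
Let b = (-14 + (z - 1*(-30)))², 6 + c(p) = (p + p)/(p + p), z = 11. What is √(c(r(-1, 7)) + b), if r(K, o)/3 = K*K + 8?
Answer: 2*√181 ≈ 26.907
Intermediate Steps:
r(K, o) = 24 + 3*K² (r(K, o) = 3*(K*K + 8) = 3*(K² + 8) = 3*(8 + K²) = 24 + 3*K²)
c(p) = -5 (c(p) = -6 + (p + p)/(p + p) = -6 + (2*p)/((2*p)) = -6 + (2*p)*(1/(2*p)) = -6 + 1 = -5)
b = 729 (b = (-14 + (11 - 1*(-30)))² = (-14 + (11 + 30))² = (-14 + 41)² = 27² = 729)
√(c(r(-1, 7)) + b) = √(-5 + 729) = √724 = 2*√181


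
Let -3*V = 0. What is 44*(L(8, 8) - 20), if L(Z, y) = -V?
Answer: -880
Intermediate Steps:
V = 0 (V = -⅓*0 = 0)
L(Z, y) = 0 (L(Z, y) = -1*0 = 0)
44*(L(8, 8) - 20) = 44*(0 - 20) = 44*(-20) = -880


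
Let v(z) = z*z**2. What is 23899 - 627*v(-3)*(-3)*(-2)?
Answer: 125473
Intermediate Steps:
v(z) = z**3
23899 - 627*v(-3)*(-3)*(-2) = 23899 - 627*(-3)**3*(-3)*(-2) = 23899 - 627*(-27*(-3))*(-2) = 23899 - 50787*(-2) = 23899 - 627*(-162) = 23899 + 101574 = 125473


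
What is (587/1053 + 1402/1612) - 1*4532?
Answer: -295782977/65286 ≈ -4530.6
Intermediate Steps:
(587/1053 + 1402/1612) - 1*4532 = (587*(1/1053) + 1402*(1/1612)) - 4532 = (587/1053 + 701/806) - 4532 = 93175/65286 - 4532 = -295782977/65286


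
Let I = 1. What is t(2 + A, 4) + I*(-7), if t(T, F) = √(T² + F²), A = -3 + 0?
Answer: -7 + √17 ≈ -2.8769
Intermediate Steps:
A = -3
t(T, F) = √(F² + T²)
t(2 + A, 4) + I*(-7) = √(4² + (2 - 3)²) + 1*(-7) = √(16 + (-1)²) - 7 = √(16 + 1) - 7 = √17 - 7 = -7 + √17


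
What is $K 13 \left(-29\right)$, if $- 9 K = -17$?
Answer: $- \frac{6409}{9} \approx -712.11$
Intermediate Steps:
$K = \frac{17}{9}$ ($K = \left(- \frac{1}{9}\right) \left(-17\right) = \frac{17}{9} \approx 1.8889$)
$K 13 \left(-29\right) = \frac{17}{9} \cdot 13 \left(-29\right) = \frac{221}{9} \left(-29\right) = - \frac{6409}{9}$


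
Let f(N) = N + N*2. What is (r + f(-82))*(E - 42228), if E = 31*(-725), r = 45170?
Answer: -2906717572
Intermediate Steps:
E = -22475
f(N) = 3*N (f(N) = N + 2*N = 3*N)
(r + f(-82))*(E - 42228) = (45170 + 3*(-82))*(-22475 - 42228) = (45170 - 246)*(-64703) = 44924*(-64703) = -2906717572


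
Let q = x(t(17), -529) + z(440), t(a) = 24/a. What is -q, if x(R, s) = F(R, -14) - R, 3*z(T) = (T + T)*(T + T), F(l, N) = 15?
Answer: -13165493/51 ≈ -2.5815e+5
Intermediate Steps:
z(T) = 4*T**2/3 (z(T) = ((T + T)*(T + T))/3 = ((2*T)*(2*T))/3 = (4*T**2)/3 = 4*T**2/3)
x(R, s) = 15 - R
q = 13165493/51 (q = (15 - 24/17) + (4/3)*440**2 = (15 - 24/17) + (4/3)*193600 = (15 - 1*24/17) + 774400/3 = (15 - 24/17) + 774400/3 = 231/17 + 774400/3 = 13165493/51 ≈ 2.5815e+5)
-q = -1*13165493/51 = -13165493/51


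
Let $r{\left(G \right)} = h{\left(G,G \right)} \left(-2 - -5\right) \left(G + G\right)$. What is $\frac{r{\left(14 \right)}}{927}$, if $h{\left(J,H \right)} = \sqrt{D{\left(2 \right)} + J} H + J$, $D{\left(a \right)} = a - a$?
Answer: $\frac{392}{309} + \frac{392 \sqrt{14}}{309} \approx 6.0153$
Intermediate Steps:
$D{\left(a \right)} = 0$
$h{\left(J,H \right)} = J + H \sqrt{J}$ ($h{\left(J,H \right)} = \sqrt{0 + J} H + J = \sqrt{J} H + J = H \sqrt{J} + J = J + H \sqrt{J}$)
$r{\left(G \right)} = 6 G \left(G + G^{\frac{3}{2}}\right)$ ($r{\left(G \right)} = \left(G + G \sqrt{G}\right) \left(-2 - -5\right) \left(G + G\right) = \left(G + G^{\frac{3}{2}}\right) \left(-2 + 5\right) 2 G = \left(G + G^{\frac{3}{2}}\right) 3 \cdot 2 G = \left(G + G^{\frac{3}{2}}\right) 6 G = 6 G \left(G + G^{\frac{3}{2}}\right)$)
$\frac{r{\left(14 \right)}}{927} = \frac{6 \cdot 14 \left(14 + 14^{\frac{3}{2}}\right)}{927} = 6 \cdot 14 \left(14 + 14 \sqrt{14}\right) \frac{1}{927} = \left(1176 + 1176 \sqrt{14}\right) \frac{1}{927} = \frac{392}{309} + \frac{392 \sqrt{14}}{309}$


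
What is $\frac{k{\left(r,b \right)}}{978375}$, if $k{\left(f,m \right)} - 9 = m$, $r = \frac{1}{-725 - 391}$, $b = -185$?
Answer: $- \frac{176}{978375} \approx -0.00017989$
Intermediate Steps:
$r = - \frac{1}{1116}$ ($r = \frac{1}{-1116} = - \frac{1}{1116} \approx -0.00089606$)
$k{\left(f,m \right)} = 9 + m$
$\frac{k{\left(r,b \right)}}{978375} = \frac{9 - 185}{978375} = \left(-176\right) \frac{1}{978375} = - \frac{176}{978375}$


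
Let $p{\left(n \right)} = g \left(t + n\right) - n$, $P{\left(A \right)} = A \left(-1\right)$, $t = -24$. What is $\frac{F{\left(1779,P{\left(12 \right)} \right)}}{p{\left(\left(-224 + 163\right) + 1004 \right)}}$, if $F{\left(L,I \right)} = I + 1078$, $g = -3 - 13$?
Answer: $- \frac{1066}{15647} \approx -0.068128$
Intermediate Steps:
$g = -16$
$P{\left(A \right)} = - A$
$F{\left(L,I \right)} = 1078 + I$
$p{\left(n \right)} = 384 - 17 n$ ($p{\left(n \right)} = - 16 \left(-24 + n\right) - n = \left(384 - 16 n\right) - n = 384 - 17 n$)
$\frac{F{\left(1779,P{\left(12 \right)} \right)}}{p{\left(\left(-224 + 163\right) + 1004 \right)}} = \frac{1078 - 12}{384 - 17 \left(\left(-224 + 163\right) + 1004\right)} = \frac{1078 - 12}{384 - 17 \left(-61 + 1004\right)} = \frac{1066}{384 - 16031} = \frac{1066}{-15647} = 1066 \left(- \frac{1}{15647}\right) = - \frac{1066}{15647}$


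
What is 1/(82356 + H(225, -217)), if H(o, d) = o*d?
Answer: 1/33531 ≈ 2.9823e-5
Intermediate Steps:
H(o, d) = d*o
1/(82356 + H(225, -217)) = 1/(82356 - 217*225) = 1/(82356 - 48825) = 1/33531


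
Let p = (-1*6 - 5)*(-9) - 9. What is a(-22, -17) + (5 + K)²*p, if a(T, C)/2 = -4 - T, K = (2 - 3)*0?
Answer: 2286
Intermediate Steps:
K = 0 (K = -1*0 = 0)
a(T, C) = -8 - 2*T (a(T, C) = 2*(-4 - T) = -8 - 2*T)
p = 90 (p = (-6 - 5)*(-9) - 9 = -11*(-9) - 9 = 99 - 9 = 90)
a(-22, -17) + (5 + K)²*p = (-8 - 2*(-22)) + (5 + 0)²*90 = (-8 + 44) + 5²*90 = 36 + 25*90 = 36 + 2250 = 2286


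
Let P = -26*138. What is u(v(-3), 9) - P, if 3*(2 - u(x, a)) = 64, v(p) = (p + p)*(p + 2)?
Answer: 10706/3 ≈ 3568.7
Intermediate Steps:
v(p) = 2*p*(2 + p) (v(p) = (2*p)*(2 + p) = 2*p*(2 + p))
u(x, a) = -58/3 (u(x, a) = 2 - ⅓*64 = 2 - 64/3 = -58/3)
P = -3588
u(v(-3), 9) - P = -58/3 - 1*(-3588) = -58/3 + 3588 = 10706/3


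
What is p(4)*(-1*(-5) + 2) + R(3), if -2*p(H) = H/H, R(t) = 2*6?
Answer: 17/2 ≈ 8.5000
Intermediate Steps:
R(t) = 12
p(H) = -½ (p(H) = -H/(2*H) = -½*1 = -½)
p(4)*(-1*(-5) + 2) + R(3) = -(-1*(-5) + 2)/2 + 12 = -(5 + 2)/2 + 12 = -½*7 + 12 = -7/2 + 12 = 17/2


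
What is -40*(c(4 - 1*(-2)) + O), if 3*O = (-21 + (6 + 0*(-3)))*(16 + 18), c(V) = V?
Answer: 6560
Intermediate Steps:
O = -170 (O = ((-21 + (6 + 0*(-3)))*(16 + 18))/3 = ((-21 + (6 + 0))*34)/3 = ((-21 + 6)*34)/3 = (-15*34)/3 = (1/3)*(-510) = -170)
-40*(c(4 - 1*(-2)) + O) = -40*((4 - 1*(-2)) - 170) = -40*((4 + 2) - 170) = -40*(6 - 170) = -40*(-164) = 6560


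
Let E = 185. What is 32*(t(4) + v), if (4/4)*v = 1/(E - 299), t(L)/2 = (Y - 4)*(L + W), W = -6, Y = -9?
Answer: 94832/57 ≈ 1663.7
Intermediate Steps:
t(L) = 156 - 26*L (t(L) = 2*((-9 - 4)*(L - 6)) = 2*(-13*(-6 + L)) = 2*(78 - 13*L) = 156 - 26*L)
v = -1/114 (v = 1/(185 - 299) = 1/(-114) = -1/114 ≈ -0.0087719)
32*(t(4) + v) = 32*((156 - 26*4) - 1/114) = 32*((156 - 104) - 1/114) = 32*(52 - 1/114) = 32*(5927/114) = 94832/57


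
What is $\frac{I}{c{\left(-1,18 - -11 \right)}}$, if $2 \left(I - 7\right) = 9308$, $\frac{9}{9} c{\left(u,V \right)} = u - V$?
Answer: $- \frac{4661}{30} \approx -155.37$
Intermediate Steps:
$c{\left(u,V \right)} = u - V$
$I = 4661$ ($I = 7 + \frac{1}{2} \cdot 9308 = 7 + 4654 = 4661$)
$\frac{I}{c{\left(-1,18 - -11 \right)}} = \frac{4661}{-1 - \left(18 - -11\right)} = \frac{4661}{-1 - \left(18 + 11\right)} = \frac{4661}{-1 - 29} = \frac{4661}{-30} = 4661 \left(- \frac{1}{30}\right) = - \frac{4661}{30}$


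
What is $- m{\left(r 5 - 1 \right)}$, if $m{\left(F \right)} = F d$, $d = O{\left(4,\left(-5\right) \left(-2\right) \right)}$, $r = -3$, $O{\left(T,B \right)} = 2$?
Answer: $32$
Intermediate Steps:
$d = 2$
$m{\left(F \right)} = 2 F$ ($m{\left(F \right)} = F 2 = 2 F$)
$- m{\left(r 5 - 1 \right)} = - 2 \left(\left(-3\right) 5 - 1\right) = - 2 \left(-15 - 1\right) = - 2 \left(-16\right) = \left(-1\right) \left(-32\right) = 32$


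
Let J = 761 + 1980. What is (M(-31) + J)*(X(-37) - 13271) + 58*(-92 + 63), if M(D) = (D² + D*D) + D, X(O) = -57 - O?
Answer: -61565594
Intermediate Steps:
M(D) = D + 2*D² (M(D) = (D² + D²) + D = 2*D² + D = D + 2*D²)
J = 2741
(M(-31) + J)*(X(-37) - 13271) + 58*(-92 + 63) = (-31*(1 + 2*(-31)) + 2741)*((-57 - 1*(-37)) - 13271) + 58*(-92 + 63) = (-31*(1 - 62) + 2741)*((-57 + 37) - 13271) + 58*(-29) = (-31*(-61) + 2741)*(-20 - 13271) - 1682 = (1891 + 2741)*(-13291) - 1682 = 4632*(-13291) - 1682 = -61563912 - 1682 = -61565594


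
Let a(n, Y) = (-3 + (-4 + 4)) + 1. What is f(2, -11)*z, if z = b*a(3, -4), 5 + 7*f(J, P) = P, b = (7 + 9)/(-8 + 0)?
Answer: -64/7 ≈ -9.1429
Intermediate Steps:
a(n, Y) = -2 (a(n, Y) = (-3 + 0) + 1 = -3 + 1 = -2)
b = -2 (b = 16/(-8) = 16*(-⅛) = -2)
f(J, P) = -5/7 + P/7
z = 4 (z = -2*(-2) = 4)
f(2, -11)*z = (-5/7 + (⅐)*(-11))*4 = (-5/7 - 11/7)*4 = -16/7*4 = -64/7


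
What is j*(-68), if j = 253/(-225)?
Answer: 17204/225 ≈ 76.462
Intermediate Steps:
j = -253/225 (j = 253*(-1/225) = -253/225 ≈ -1.1244)
j*(-68) = -253/225*(-68) = 17204/225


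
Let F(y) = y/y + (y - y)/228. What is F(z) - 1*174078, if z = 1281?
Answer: -174077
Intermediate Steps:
F(y) = 1 (F(y) = 1 + 0*(1/228) = 1 + 0 = 1)
F(z) - 1*174078 = 1 - 1*174078 = 1 - 174078 = -174077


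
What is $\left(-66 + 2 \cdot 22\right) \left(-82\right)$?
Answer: $1804$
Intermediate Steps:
$\left(-66 + 2 \cdot 22\right) \left(-82\right) = \left(-66 + 44\right) \left(-82\right) = \left(-22\right) \left(-82\right) = 1804$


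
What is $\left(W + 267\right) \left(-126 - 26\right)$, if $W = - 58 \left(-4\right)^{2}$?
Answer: $100472$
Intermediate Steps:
$W = -928$ ($W = \left(-58\right) 16 = -928$)
$\left(W + 267\right) \left(-126 - 26\right) = \left(-928 + 267\right) \left(-126 - 26\right) = \left(-661\right) \left(-152\right) = 100472$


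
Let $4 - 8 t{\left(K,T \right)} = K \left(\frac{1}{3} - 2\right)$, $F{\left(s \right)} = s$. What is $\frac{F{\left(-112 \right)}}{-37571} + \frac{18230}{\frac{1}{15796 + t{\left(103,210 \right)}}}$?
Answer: $\frac{130008305084959}{450852} \approx 2.8836 \cdot 10^{8}$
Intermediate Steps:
$t{\left(K,T \right)} = \frac{1}{2} + \frac{5 K}{24}$ ($t{\left(K,T \right)} = \frac{1}{2} - \frac{K \left(\frac{1}{3} - 2\right)}{8} = \frac{1}{2} - \frac{K \left(- \frac{5}{3}\right)}{8} = \frac{1}{2} - \frac{\left(- \frac{5}{3}\right) K}{8} = \frac{1}{2} + \frac{5 K}{24}$)
$\frac{F{\left(-112 \right)}}{-37571} + \frac{18230}{\frac{1}{15796 + t{\left(103,210 \right)}}} = - \frac{112}{-37571} + \frac{18230}{\frac{1}{15796 + \left(\frac{1}{2} + \frac{5}{24} \cdot 103\right)}} = \left(-112\right) \left(- \frac{1}{37571}\right) + \frac{18230}{\frac{1}{15796 + \left(\frac{1}{2} + \frac{515}{24}\right)}} = \frac{112}{37571} + \frac{18230}{\frac{1}{15796 + \frac{527}{24}}} = \frac{112}{37571} + \frac{18230}{\frac{1}{\frac{379631}{24}}} = \frac{112}{37571} + \frac{18230}{\frac{24}{379631}} = \frac{112}{37571} + 18230 \cdot \frac{379631}{24} = \frac{112}{37571} + \frac{3460336565}{12} = \frac{130008305084959}{450852}$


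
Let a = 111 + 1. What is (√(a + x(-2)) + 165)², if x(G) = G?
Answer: (165 + √110)² ≈ 30796.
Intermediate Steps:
a = 112
(√(a + x(-2)) + 165)² = (√(112 - 2) + 165)² = (√110 + 165)² = (165 + √110)²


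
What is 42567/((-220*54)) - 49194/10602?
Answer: -19180001/2332440 ≈ -8.2231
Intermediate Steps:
42567/((-220*54)) - 49194/10602 = 42567/(-11880) - 49194*1/10602 = 42567*(-1/11880) - 2733/589 = -14189/3960 - 2733/589 = -19180001/2332440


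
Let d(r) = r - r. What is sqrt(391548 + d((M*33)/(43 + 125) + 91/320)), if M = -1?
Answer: 2*sqrt(97887) ≈ 625.74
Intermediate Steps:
d(r) = 0
sqrt(391548 + d((M*33)/(43 + 125) + 91/320)) = sqrt(391548 + 0) = sqrt(391548) = 2*sqrt(97887)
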